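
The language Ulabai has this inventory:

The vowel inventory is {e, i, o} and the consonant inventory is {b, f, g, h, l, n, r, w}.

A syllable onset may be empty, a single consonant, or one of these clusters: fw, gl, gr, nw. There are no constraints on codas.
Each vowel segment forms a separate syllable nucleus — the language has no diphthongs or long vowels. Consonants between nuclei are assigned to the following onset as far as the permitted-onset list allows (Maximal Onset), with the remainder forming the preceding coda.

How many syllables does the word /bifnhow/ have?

Nuclei (vowels): i, o → 2 syllables.

2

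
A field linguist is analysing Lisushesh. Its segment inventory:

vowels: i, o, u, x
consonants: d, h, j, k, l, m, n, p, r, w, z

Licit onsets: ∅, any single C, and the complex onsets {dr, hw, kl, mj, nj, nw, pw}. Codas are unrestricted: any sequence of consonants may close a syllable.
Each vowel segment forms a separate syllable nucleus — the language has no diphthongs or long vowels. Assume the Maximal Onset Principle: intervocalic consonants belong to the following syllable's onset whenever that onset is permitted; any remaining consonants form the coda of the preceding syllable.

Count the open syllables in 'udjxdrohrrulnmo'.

2

Nuclei (vowels): u, x, o, u, o → 5 syllables.
σ1/σ2 boundary: /dj/ — longest licit onset from the right is /j/, leaving /d/ as coda.
σ2/σ3 boundary: cluster /dr/ — /dr/ is itself a permitted onset, so the whole cluster goes right; preceding coda = ∅.
σ3/σ4 boundary: /hrr/ — longest licit onset from the right is /r/, leaving /hr/ as coda.
σ4/σ5 boundary: /lnm/ splits as /ln/ + /m/ (/m/ is the longest suffix that is a licit onset).
Putting it together: ud.jx.drohr.ruln.mo.
Classifying each syllable: /ud/ (closed), /jx/ (open), /drohr/ (closed), /ruln/ (closed), /mo/ (open).
Open syllables: 2.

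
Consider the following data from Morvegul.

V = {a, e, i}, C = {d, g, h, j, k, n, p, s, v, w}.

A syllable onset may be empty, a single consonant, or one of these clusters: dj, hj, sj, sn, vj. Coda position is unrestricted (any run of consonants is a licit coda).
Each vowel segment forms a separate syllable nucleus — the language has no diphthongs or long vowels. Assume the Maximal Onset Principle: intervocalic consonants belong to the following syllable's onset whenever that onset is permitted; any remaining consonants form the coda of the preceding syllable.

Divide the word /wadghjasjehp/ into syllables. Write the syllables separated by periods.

wadg.hja.sjehp

The vowels are a, a, e — 3 nuclei, so 3 syllables.
/a…a/ gap (V1→V2): /dghj/ splits as /dg/ + /hj/ (/hj/ is the longest suffix that is a licit onset).
/a…e/ gap (V2→V3): cluster /sj/ — /sj/ is itself a permitted onset, so the whole cluster goes right; preceding coda = ∅.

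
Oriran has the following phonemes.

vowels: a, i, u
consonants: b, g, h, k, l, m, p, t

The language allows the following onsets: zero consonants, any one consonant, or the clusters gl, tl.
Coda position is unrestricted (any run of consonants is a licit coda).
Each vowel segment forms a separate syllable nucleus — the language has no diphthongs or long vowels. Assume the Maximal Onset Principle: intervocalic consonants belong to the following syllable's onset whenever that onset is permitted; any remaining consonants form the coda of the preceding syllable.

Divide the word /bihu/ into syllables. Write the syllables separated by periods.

bi.hu

Nuclei (vowels): i, u → 2 syllables.
Between /i/ (V1) and /u/ (V2): /h/ is a single consonant, so it becomes the next onset.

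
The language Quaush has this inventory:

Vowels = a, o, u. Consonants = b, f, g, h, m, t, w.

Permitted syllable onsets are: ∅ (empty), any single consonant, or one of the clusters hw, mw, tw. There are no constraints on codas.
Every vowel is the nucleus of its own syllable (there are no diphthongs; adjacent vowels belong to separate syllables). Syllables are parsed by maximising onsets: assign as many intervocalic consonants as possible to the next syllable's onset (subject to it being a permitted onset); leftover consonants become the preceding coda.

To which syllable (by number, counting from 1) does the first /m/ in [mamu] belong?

1

Nuclei (vowels): a, u → 2 syllables.
V1 /a/ – V2 /u/: /m/ is a single consonant, so it becomes the next onset.
Result: ma.mu.
The first /m/ is in the onset of syllable 1 (/ma/).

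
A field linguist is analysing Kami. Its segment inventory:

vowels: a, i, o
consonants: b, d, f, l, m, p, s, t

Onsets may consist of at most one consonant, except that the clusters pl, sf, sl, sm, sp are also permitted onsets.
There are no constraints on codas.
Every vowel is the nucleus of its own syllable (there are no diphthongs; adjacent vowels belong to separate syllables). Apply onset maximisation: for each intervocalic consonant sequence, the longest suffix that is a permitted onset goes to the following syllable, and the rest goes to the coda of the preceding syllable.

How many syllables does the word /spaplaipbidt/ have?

Nuclei (vowels): a, a, i, i → 4 syllables.

4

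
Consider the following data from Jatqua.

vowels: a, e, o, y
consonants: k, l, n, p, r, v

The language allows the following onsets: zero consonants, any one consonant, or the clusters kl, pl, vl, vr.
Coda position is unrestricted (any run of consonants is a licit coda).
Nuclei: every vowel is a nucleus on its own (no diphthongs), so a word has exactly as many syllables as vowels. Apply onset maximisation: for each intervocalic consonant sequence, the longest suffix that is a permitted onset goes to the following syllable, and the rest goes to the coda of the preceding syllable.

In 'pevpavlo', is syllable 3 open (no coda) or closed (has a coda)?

open

The vowels are e, a, o — 3 nuclei, so 3 syllables.
σ1/σ2 boundary: /vp/ splits as /v/ + /p/ (/p/ is the longest suffix that is a licit onset).
σ2/σ3 boundary: cluster /vl/ — /vl/ is itself a permitted onset, so the whole cluster goes right; preceding coda = ∅.
So the parse is pev.pa.vlo.
Syllable 3 is /vlo/; it ends in its nucleus with no coda, so it is open.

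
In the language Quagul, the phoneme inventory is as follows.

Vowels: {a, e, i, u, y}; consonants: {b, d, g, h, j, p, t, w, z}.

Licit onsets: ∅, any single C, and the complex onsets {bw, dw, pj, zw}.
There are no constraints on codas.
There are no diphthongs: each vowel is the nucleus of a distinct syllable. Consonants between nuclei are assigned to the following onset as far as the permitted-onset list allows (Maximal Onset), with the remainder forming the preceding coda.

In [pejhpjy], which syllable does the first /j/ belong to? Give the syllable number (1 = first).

1

The vowels are e, y — 2 nuclei, so 2 syllables.
V1 /e/ – V2 /y/: /jhpj/; trying suffixes from longest down, /pj/ is the first permitted one, so coda /jh/ | onset /pj/.
Putting it together: pejh.pjy.
The first /j/ is in the coda of syllable 1 (/pejh/).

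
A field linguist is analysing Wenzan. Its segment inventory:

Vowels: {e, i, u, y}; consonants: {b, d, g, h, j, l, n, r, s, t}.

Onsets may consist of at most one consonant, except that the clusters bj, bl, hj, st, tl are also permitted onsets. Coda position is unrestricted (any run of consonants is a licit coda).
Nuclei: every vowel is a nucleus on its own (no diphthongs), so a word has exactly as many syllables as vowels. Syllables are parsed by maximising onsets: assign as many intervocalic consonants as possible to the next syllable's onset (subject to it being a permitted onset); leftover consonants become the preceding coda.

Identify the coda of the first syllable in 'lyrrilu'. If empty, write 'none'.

r

Vowels present: y, i, u; each is a nucleus, giving 3 syllables.
σ1/σ2 boundary: cluster /rr/ — the longest permitted-onset suffix is /r/; onset = /r/, preceding coda = /r/.
σ2/σ3 boundary: just /l/ — single C goes to the following onset.
Putting it together: lyr.ri.lu.
Syllable 1 is /lyr/: onset /l/, nucleus /y/, coda /r/.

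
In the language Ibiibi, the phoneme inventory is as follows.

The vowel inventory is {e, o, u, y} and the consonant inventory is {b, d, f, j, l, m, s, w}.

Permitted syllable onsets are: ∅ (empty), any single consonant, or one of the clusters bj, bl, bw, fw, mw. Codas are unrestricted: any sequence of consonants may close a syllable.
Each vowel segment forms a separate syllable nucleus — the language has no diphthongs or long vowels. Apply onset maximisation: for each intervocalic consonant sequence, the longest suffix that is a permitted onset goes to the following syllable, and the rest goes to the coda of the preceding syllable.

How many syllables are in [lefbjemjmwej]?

The vowels are e, e, e — 3 nuclei, so 3 syllables.

3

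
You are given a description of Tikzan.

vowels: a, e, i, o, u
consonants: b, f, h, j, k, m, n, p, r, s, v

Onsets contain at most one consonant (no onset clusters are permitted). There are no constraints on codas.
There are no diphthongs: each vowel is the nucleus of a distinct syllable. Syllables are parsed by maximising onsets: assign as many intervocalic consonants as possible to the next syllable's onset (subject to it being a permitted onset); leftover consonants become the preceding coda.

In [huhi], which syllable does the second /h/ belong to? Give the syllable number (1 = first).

2

Vowels present: u, i; each is a nucleus, giving 2 syllables.
V1 /u/ – V2 /i/: /h/ is a single consonant, so it becomes the next onset.
Syllabification: hu.hi.
The second /h/ is in the onset of syllable 2 (/hi/).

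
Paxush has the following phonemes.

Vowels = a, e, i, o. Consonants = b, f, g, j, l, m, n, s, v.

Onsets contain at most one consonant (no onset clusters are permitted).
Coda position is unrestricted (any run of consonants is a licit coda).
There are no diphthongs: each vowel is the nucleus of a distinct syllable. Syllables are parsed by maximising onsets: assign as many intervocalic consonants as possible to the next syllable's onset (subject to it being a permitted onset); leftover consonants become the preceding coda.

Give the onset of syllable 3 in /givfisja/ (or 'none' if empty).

The vowels are i, i, a — 3 nuclei, so 3 syllables.
/i…i/ gap (V1→V2): cluster /vf/ — the longest permitted-onset suffix is /f/; onset = /f/, preceding coda = /v/.
/i…a/ gap (V2→V3): cluster /sj/ — the longest permitted-onset suffix is /j/; onset = /j/, preceding coda = /s/.
Putting it together: giv.fis.ja.
Syllable 3 is /ja/: onset /j/, nucleus /a/, coda ∅.

j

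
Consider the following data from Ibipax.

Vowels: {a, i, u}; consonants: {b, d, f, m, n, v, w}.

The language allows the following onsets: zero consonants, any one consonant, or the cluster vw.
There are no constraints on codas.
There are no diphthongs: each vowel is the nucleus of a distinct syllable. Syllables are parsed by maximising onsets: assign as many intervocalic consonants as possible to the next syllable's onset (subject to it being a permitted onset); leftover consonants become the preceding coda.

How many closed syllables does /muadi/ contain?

Vowels present: u, a, i; each is a nucleus, giving 3 syllables.
V1 /u/ – V2 /a/: no consonants, so the boundary falls immediately after /u/.
V2 /a/ – V3 /i/: /d/ is a single consonant, so it becomes the next onset.
Syllabification: mu.a.di.
Classifying each syllable: /mu/ (open), /a/ (open), /di/ (open).
Closed syllables: 0.

0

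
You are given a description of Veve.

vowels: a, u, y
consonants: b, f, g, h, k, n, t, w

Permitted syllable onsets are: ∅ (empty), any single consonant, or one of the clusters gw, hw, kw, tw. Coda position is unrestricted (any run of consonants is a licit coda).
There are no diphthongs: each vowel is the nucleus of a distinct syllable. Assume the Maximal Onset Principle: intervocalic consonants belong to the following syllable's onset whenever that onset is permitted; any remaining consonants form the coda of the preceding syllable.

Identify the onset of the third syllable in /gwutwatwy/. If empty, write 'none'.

tw

Nuclei (vowels): u, a, y → 3 syllables.
V1 /u/ – V2 /a/: cluster /tw/ — /tw/ is itself a permitted onset, so the whole cluster goes right; preceding coda = ∅.
V2 /a/ – V3 /y/: /tw/ — entire cluster is a permitted onset → onset /tw/, coda ∅.
Syllabification: gwu.twa.twy.
Syllable 3 is /twy/: onset /tw/, nucleus /y/, coda ∅.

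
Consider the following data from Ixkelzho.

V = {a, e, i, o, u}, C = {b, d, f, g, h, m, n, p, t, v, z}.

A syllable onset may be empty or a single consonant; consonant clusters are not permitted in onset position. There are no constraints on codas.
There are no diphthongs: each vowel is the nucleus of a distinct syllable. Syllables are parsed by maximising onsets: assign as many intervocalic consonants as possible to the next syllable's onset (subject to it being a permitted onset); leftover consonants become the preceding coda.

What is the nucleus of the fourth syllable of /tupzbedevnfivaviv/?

i

Vowels present: u, e, e, i, a, i; each is a nucleus, giving 6 syllables.
The fourth nucleus (vowel 4 from the left) is /i/.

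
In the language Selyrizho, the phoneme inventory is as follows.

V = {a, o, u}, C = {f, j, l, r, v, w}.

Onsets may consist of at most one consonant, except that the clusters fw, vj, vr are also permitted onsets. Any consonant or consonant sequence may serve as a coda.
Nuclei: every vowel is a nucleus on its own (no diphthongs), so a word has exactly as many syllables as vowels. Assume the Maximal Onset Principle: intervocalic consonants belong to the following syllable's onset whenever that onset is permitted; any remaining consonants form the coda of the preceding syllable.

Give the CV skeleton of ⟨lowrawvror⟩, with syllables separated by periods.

CVC.CVC.CCVC

Nuclei (vowels): o, a, o → 3 syllables.
Between /o/ (V1) and /a/ (V2): /wr/ — longest licit onset from the right is /r/, leaving /w/ as coda.
Between /a/ (V2) and /o/ (V3): /wvr/; trying suffixes from longest down, /vr/ is the first permitted one, so coda /w/ | onset /vr/.
Syllabification: low.raw.vror.
Mapping each syllable to C/V: /low/ → CVC, /raw/ → CVC, /vror/ → CCVC.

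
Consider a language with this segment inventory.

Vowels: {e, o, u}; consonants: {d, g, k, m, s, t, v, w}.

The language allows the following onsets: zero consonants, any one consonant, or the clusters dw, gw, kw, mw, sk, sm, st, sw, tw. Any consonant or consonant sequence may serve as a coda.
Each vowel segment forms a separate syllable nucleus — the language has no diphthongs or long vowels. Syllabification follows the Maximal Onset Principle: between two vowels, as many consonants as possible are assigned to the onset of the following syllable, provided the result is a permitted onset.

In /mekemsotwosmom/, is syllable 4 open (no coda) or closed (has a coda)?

The vowels are e, e, o, o, o — 5 nuclei, so 5 syllables.
/e…e/ gap (V1→V2): just /k/ — single C goes to the following onset.
/e…o/ gap (V2→V3): cluster /ms/ — the longest permitted-onset suffix is /s/; onset = /s/, preceding coda = /m/.
/o…o/ gap (V3→V4): cluster /tw/ — /tw/ is itself a permitted onset, so the whole cluster goes right; preceding coda = ∅.
/o…o/ gap (V4→V5): /sm/ — entire cluster is a permitted onset → onset /sm/, coda ∅.
Result: me.kem.so.two.smom.
Syllable 4 is /two/; it ends in its nucleus with no coda, so it is open.

open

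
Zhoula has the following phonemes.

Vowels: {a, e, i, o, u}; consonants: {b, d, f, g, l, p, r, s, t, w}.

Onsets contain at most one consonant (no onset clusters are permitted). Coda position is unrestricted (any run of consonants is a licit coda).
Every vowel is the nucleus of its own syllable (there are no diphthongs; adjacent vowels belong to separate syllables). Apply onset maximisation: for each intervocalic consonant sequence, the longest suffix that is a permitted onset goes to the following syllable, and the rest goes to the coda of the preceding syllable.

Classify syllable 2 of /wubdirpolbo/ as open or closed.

The vowels are u, i, o, o — 4 nuclei, so 4 syllables.
Between /u/ (V1) and /i/ (V2): /bd/ — longest licit onset from the right is /d/, leaving /b/ as coda.
Between /i/ (V2) and /o/ (V3): /rp/ splits as /r/ + /p/ (/p/ is the longest suffix that is a licit onset).
Between /o/ (V3) and /o/ (V4): /lb/ splits as /l/ + /b/ (/b/ is the longest suffix that is a licit onset).
Syllabification: wub.dir.pol.bo.
Syllable 2 is /dir/ with coda /r/, so it is closed.

closed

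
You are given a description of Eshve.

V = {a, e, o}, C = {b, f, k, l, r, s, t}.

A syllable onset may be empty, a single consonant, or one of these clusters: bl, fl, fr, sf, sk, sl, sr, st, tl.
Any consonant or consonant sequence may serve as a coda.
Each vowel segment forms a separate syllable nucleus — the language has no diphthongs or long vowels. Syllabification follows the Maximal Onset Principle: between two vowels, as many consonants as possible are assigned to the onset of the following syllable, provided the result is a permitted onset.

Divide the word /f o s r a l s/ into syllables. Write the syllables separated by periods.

Nuclei (vowels): o, a → 2 syllables.
V1 /o/ – V2 /a/: /sr/ is a licit onset in full, so it all attaches to the next syllable.

fo.srals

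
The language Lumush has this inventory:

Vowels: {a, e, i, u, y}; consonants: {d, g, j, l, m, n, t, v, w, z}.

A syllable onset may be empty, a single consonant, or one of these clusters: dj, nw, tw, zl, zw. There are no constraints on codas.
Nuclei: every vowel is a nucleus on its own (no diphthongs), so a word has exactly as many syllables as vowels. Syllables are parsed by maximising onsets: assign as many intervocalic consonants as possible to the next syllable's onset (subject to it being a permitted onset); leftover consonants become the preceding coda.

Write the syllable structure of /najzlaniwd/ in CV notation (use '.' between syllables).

Vowels present: a, a, i; each is a nucleus, giving 3 syllables.
Between /a/ (V1) and /a/ (V2): cluster /jzl/ — the longest permitted-onset suffix is /zl/; onset = /zl/, preceding coda = /j/.
Between /a/ (V2) and /i/ (V3): just /n/ — single C goes to the following onset.
Putting it together: naj.zla.niwd.
Mapping each syllable to C/V: /naj/ → CVC, /zla/ → CCV, /niwd/ → CVCC.

CVC.CCV.CVCC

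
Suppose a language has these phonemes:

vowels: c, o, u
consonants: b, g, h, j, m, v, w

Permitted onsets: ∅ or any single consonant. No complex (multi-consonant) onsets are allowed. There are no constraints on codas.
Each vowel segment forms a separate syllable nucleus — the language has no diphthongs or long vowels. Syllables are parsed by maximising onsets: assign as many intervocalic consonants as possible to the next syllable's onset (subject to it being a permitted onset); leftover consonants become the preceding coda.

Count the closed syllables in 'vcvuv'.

The vowels are c, u — 2 nuclei, so 2 syllables.
σ1/σ2 boundary: just /v/ — single C goes to the following onset.
Syllabification: vc.vuv.
Classifying each syllable: /vc/ (open), /vuv/ (closed).
Closed syllables: 1.

1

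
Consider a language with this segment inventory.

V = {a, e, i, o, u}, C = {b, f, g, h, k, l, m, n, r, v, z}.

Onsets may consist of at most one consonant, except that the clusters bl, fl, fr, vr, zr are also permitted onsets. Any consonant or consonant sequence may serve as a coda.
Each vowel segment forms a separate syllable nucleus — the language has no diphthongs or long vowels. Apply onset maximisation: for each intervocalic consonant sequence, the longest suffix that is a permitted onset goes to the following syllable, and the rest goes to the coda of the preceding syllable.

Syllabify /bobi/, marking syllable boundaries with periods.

bo.bi

Nuclei (vowels): o, i → 2 syllables.
Between /o/ (V1) and /i/ (V2): /b/ is a single consonant, so it becomes the next onset.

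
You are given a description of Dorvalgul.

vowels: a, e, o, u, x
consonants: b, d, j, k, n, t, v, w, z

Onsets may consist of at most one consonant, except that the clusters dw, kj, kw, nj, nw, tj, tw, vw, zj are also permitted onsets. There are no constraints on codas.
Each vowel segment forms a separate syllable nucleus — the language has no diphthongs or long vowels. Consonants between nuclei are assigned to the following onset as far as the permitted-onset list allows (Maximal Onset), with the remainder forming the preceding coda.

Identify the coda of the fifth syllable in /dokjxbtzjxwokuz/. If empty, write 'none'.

z

Vowels present: o, x, x, o, u; each is a nucleus, giving 5 syllables.
Between /o/ (V1) and /x/ (V2): /kj/ is a licit onset in full, so it all attaches to the next syllable.
Between /x/ (V2) and /x/ (V3): /btzj/; trying suffixes from longest down, /zj/ is the first permitted one, so coda /bt/ | onset /zj/.
Between /x/ (V3) and /o/ (V4): /w/ is a single consonant, so it becomes the next onset.
Between /o/ (V4) and /u/ (V5): just /k/ — single C goes to the following onset.
So the parse is do.kjxbt.zjx.wo.kuz.
Syllable 5 is /kuz/: onset /k/, nucleus /u/, coda /z/.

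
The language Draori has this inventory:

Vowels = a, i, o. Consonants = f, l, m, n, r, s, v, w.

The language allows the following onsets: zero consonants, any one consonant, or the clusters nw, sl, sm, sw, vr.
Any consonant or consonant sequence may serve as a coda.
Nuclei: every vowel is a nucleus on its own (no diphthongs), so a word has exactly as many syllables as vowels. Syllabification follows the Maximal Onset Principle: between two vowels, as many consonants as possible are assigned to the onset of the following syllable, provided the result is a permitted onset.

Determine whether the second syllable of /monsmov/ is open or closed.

closed

The vowels are o, o — 2 nuclei, so 2 syllables.
V1 /o/ – V2 /o/: /nsm/ splits as /n/ + /sm/ (/sm/ is the longest suffix that is a licit onset).
Syllabification: mon.smov.
Syllable 2 is /smov/ with coda /v/, so it is closed.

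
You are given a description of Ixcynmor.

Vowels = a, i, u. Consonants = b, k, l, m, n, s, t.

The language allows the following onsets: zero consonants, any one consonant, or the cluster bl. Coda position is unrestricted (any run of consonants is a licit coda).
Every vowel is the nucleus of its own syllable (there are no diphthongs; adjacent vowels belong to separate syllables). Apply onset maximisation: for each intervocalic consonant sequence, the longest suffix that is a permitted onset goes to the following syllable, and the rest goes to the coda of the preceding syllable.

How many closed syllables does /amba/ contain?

1

Vowels present: a, a; each is a nucleus, giving 2 syllables.
/a…a/ gap (V1→V2): cluster /mb/ — the longest permitted-onset suffix is /b/; onset = /b/, preceding coda = /m/.
Putting it together: am.ba.
Classifying each syllable: /am/ (closed), /ba/ (open).
Closed syllables: 1.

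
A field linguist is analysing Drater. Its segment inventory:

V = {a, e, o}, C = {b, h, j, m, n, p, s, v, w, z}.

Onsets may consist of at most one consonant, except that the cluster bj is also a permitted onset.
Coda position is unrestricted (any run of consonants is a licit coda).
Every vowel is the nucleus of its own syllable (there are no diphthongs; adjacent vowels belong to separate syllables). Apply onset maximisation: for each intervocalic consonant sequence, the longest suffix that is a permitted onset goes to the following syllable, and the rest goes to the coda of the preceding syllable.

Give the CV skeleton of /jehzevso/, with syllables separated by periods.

Nuclei (vowels): e, e, o → 3 syllables.
/e…e/ gap (V1→V2): /hz/; trying suffixes from longest down, /z/ is the first permitted one, so coda /h/ | onset /z/.
/e…o/ gap (V2→V3): /vs/ splits as /v/ + /s/ (/s/ is the longest suffix that is a licit onset).
Result: jeh.zev.so.
Mapping each syllable to C/V: /jeh/ → CVC, /zev/ → CVC, /so/ → CV.

CVC.CVC.CV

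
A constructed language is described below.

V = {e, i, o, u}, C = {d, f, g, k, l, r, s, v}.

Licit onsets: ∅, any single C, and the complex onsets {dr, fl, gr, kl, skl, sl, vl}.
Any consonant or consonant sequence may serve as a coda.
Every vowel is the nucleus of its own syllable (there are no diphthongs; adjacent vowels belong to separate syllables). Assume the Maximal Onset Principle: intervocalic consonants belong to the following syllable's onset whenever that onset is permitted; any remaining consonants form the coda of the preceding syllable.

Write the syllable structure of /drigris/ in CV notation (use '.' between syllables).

CCV.CCVC

The vowels are i, i — 2 nuclei, so 2 syllables.
Between /i/ (V1) and /i/ (V2): cluster /gr/ — /gr/ is itself a permitted onset, so the whole cluster goes right; preceding coda = ∅.
Putting it together: dri.gris.
Mapping each syllable to C/V: /dri/ → CCV, /gris/ → CCVC.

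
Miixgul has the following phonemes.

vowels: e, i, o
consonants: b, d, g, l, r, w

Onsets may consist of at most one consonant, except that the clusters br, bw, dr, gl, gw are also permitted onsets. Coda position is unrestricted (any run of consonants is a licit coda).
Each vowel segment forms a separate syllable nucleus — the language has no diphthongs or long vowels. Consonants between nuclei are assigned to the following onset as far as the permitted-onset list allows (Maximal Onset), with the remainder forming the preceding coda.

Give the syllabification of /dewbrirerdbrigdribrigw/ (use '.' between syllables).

dew.bri.rerd.brig.dri.brigw

Nuclei (vowels): e, i, e, i, i, i → 6 syllables.
/e…i/ gap (V1→V2): cluster /wbr/ — the longest permitted-onset suffix is /br/; onset = /br/, preceding coda = /w/.
/i…e/ gap (V2→V3): /r/ → onset of the next syllable (single consonants are always licit onsets).
/e…i/ gap (V3→V4): cluster /rdbr/ — the longest permitted-onset suffix is /br/; onset = /br/, preceding coda = /rd/.
/i…i/ gap (V4→V5): /gdr/; trying suffixes from longest down, /dr/ is the first permitted one, so coda /g/ | onset /dr/.
/i…i/ gap (V5→V6): /br/ is a licit onset in full, so it all attaches to the next syllable.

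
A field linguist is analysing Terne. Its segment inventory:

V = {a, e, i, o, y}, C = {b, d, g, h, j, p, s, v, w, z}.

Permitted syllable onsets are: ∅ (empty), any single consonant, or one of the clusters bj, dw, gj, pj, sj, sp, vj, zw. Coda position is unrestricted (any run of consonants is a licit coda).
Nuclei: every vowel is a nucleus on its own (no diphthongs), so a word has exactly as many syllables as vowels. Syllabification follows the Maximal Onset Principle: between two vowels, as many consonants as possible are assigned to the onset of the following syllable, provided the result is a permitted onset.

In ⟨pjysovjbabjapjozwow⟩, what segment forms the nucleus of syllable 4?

The vowels are y, o, a, a, o, o — 6 nuclei, so 6 syllables.
The fourth nucleus (vowel 4 from the left) is /a/.

a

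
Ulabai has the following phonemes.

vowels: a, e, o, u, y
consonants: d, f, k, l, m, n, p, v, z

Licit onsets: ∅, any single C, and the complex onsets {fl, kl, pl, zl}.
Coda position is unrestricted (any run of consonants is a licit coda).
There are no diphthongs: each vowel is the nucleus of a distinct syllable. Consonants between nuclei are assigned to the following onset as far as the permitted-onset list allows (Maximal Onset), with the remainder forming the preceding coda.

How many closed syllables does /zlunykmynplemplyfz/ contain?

4

The vowels are u, y, y, e, y — 5 nuclei, so 5 syllables.
Between /u/ (V1) and /y/ (V2): /n/ is a single consonant, so it becomes the next onset.
Between /y/ (V2) and /y/ (V3): /km/ splits as /k/ + /m/ (/m/ is the longest suffix that is a licit onset).
Between /y/ (V3) and /e/ (V4): /npl/ splits as /n/ + /pl/ (/pl/ is the longest suffix that is a licit onset).
Between /e/ (V4) and /y/ (V5): /mpl/; trying suffixes from longest down, /pl/ is the first permitted one, so coda /m/ | onset /pl/.
Putting it together: zlu.nyk.myn.plem.plyfz.
Classifying each syllable: /zlu/ (open), /nyk/ (closed), /myn/ (closed), /plem/ (closed), /plyfz/ (closed).
Closed syllables: 4.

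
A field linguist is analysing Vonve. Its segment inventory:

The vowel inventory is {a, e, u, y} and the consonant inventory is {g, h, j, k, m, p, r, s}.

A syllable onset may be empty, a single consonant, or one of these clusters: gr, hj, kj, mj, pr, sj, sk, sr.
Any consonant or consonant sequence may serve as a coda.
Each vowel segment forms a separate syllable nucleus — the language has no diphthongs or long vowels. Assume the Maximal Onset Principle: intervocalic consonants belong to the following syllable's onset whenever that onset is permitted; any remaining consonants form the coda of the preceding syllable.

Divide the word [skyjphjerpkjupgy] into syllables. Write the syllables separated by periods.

The vowels are y, e, u, y — 4 nuclei, so 4 syllables.
Between /y/ (V1) and /e/ (V2): cluster /jphj/ — the longest permitted-onset suffix is /hj/; onset = /hj/, preceding coda = /jp/.
Between /e/ (V2) and /u/ (V3): /rpkj/ — longest licit onset from the right is /kj/, leaving /rp/ as coda.
Between /u/ (V3) and /y/ (V4): cluster /pg/ — the longest permitted-onset suffix is /g/; onset = /g/, preceding coda = /p/.

skyjp.hjerp.kjup.gy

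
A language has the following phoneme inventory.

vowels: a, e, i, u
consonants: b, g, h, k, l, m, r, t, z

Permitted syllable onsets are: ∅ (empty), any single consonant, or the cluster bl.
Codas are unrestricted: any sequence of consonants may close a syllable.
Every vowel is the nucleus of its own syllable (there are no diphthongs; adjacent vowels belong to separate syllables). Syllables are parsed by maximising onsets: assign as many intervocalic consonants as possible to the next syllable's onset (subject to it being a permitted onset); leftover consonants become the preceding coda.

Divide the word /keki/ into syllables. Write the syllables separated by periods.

Vowels present: e, i; each is a nucleus, giving 2 syllables.
Between /e/ (V1) and /i/ (V2): /k/ → onset of the next syllable (single consonants are always licit onsets).

ke.ki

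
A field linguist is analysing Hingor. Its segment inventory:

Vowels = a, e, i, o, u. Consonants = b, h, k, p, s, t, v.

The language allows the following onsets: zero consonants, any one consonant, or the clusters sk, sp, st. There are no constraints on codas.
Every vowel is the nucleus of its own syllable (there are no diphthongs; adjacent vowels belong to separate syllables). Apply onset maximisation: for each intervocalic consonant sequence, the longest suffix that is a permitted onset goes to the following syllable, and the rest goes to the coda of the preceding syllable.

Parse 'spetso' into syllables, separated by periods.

spet.so

Nuclei (vowels): e, o → 2 syllables.
/e…o/ gap (V1→V2): cluster /ts/ — the longest permitted-onset suffix is /s/; onset = /s/, preceding coda = /t/.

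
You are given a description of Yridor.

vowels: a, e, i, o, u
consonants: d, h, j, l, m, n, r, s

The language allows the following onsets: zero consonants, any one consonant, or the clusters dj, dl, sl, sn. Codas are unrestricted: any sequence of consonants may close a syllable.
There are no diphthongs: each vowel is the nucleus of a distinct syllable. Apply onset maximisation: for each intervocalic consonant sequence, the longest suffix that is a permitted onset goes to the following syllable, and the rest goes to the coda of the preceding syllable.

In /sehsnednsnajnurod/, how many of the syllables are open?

1

The vowels are e, e, a, u, o — 5 nuclei, so 5 syllables.
σ1/σ2 boundary: cluster /hsn/ — the longest permitted-onset suffix is /sn/; onset = /sn/, preceding coda = /h/.
σ2/σ3 boundary: /dnsn/ — longest licit onset from the right is /sn/, leaving /dn/ as coda.
σ3/σ4 boundary: /jn/ — longest licit onset from the right is /n/, leaving /j/ as coda.
σ4/σ5 boundary: just /r/ — single C goes to the following onset.
So the parse is seh.snedn.snaj.nu.rod.
Classifying each syllable: /seh/ (closed), /snedn/ (closed), /snaj/ (closed), /nu/ (open), /rod/ (closed).
Open syllables: 1.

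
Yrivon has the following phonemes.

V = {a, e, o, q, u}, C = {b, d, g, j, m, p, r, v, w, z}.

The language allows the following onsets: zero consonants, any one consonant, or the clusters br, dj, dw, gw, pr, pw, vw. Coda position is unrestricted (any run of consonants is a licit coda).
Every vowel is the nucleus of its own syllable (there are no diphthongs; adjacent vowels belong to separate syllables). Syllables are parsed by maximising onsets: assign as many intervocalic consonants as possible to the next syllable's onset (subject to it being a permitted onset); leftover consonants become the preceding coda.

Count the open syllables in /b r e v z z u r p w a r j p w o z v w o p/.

Nuclei (vowels): e, u, a, o, o → 5 syllables.
Between /e/ (V1) and /u/ (V2): cluster /vzz/ — the longest permitted-onset suffix is /z/; onset = /z/, preceding coda = /vz/.
Between /u/ (V2) and /a/ (V3): /rpw/; trying suffixes from longest down, /pw/ is the first permitted one, so coda /r/ | onset /pw/.
Between /a/ (V3) and /o/ (V4): /rjpw/ — longest licit onset from the right is /pw/, leaving /rj/ as coda.
Between /o/ (V4) and /o/ (V5): /zvw/ — longest licit onset from the right is /vw/, leaving /z/ as coda.
Putting it together: brevz.zur.pwarj.pwoz.vwop.
Classifying each syllable: /brevz/ (closed), /zur/ (closed), /pwarj/ (closed), /pwoz/ (closed), /vwop/ (closed).
Open syllables: 0.

0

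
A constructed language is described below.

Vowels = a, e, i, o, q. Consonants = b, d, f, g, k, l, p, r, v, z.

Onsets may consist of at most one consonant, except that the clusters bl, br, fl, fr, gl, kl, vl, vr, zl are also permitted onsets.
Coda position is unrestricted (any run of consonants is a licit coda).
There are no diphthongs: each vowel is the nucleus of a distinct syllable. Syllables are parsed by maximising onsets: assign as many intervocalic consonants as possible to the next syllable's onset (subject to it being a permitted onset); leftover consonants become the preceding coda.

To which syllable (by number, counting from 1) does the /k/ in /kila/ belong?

The vowels are i, a — 2 nuclei, so 2 syllables.
V1 /i/ – V2 /a/: /l/ → onset of the next syllable (single consonants are always licit onsets).
So the parse is ki.la.
The /k/ is in the onset of syllable 1 (/ki/).

1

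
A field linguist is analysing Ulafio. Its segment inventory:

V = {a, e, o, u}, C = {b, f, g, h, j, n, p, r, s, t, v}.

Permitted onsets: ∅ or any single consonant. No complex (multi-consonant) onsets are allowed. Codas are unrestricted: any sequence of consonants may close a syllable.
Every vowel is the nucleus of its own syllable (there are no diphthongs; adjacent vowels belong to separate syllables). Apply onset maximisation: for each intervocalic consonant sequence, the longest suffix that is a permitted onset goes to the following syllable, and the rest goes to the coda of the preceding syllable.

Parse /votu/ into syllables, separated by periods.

Vowels present: o, u; each is a nucleus, giving 2 syllables.
/o…u/ gap (V1→V2): /t/ is a single consonant, so it becomes the next onset.

vo.tu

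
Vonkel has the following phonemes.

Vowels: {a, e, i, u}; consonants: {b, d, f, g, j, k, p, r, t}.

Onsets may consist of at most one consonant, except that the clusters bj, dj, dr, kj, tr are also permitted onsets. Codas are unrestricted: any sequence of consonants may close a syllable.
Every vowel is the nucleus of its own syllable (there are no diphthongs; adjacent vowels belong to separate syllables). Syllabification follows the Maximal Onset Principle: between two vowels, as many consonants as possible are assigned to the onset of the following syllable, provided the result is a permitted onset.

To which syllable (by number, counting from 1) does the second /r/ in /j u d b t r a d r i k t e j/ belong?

Nuclei (vowels): u, a, i, e → 4 syllables.
Between /u/ (V1) and /a/ (V2): /dbtr/ splits as /db/ + /tr/ (/tr/ is the longest suffix that is a licit onset).
Between /a/ (V2) and /i/ (V3): cluster /dr/ — /dr/ is itself a permitted onset, so the whole cluster goes right; preceding coda = ∅.
Between /i/ (V3) and /e/ (V4): /kt/ splits as /k/ + /t/ (/t/ is the longest suffix that is a licit onset).
So the parse is judb.tra.drik.tej.
The second /r/ is in the onset of syllable 3 (/drik/).

3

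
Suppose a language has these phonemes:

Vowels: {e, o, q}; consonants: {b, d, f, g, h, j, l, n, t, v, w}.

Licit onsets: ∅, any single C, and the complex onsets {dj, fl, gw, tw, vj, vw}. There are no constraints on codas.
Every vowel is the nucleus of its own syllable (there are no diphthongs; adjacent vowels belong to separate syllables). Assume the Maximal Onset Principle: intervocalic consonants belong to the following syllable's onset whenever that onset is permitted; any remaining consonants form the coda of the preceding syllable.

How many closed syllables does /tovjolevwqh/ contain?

Vowels present: o, o, e, q; each is a nucleus, giving 4 syllables.
V1 /o/ – V2 /o/: cluster /vj/ — /vj/ is itself a permitted onset, so the whole cluster goes right; preceding coda = ∅.
V2 /o/ – V3 /e/: /l/ → onset of the next syllable (single consonants are always licit onsets).
V3 /e/ – V4 /q/: /vw/ — entire cluster is a permitted onset → onset /vw/, coda ∅.
Putting it together: to.vjo.le.vwqh.
Classifying each syllable: /to/ (open), /vjo/ (open), /le/ (open), /vwqh/ (closed).
Closed syllables: 1.

1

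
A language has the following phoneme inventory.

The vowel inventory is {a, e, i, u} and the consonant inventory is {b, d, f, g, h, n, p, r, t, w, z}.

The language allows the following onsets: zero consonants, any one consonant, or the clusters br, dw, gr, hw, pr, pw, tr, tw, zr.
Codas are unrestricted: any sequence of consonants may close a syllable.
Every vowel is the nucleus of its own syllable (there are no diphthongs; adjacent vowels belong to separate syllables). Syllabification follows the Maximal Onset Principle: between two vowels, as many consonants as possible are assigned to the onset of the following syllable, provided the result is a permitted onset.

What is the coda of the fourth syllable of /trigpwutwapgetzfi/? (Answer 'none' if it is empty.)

Nuclei (vowels): i, u, a, e, i → 5 syllables.
V1 /i/ – V2 /u/: /gpw/ splits as /g/ + /pw/ (/pw/ is the longest suffix that is a licit onset).
V2 /u/ – V3 /a/: /tw/ is a licit onset in full, so it all attaches to the next syllable.
V3 /a/ – V4 /e/: cluster /pg/ — the longest permitted-onset suffix is /g/; onset = /g/, preceding coda = /p/.
V4 /e/ – V5 /i/: /tzf/ — longest licit onset from the right is /f/, leaving /tz/ as coda.
So the parse is trig.pwu.twap.getz.fi.
Syllable 4 is /getz/: onset /g/, nucleus /e/, coda /tz/.

tz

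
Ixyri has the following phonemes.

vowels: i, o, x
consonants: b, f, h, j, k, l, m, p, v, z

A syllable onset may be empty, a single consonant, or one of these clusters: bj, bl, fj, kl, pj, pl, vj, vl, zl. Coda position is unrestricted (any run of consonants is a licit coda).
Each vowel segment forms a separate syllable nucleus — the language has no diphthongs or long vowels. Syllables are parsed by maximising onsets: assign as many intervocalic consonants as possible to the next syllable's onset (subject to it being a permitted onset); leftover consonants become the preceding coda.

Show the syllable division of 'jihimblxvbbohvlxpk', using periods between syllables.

Nuclei (vowels): i, i, x, o, x → 5 syllables.
V1 /i/ – V2 /i/: just /h/ — single C goes to the following onset.
V2 /i/ – V3 /x/: /mbl/ — longest licit onset from the right is /bl/, leaving /m/ as coda.
V3 /x/ – V4 /o/: /vbb/ — longest licit onset from the right is /b/, leaving /vb/ as coda.
V4 /o/ – V5 /x/: /hvl/ — longest licit onset from the right is /vl/, leaving /h/ as coda.

ji.him.blxvb.boh.vlxpk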